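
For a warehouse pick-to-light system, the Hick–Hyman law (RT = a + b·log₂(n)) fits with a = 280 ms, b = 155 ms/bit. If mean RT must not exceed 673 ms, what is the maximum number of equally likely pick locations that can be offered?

Set 280 + 155·log₂ n ≤ 673 → log₂ n ≤ (673 − 280)/155 = 2.5355.
So n ≤ 2^2.5355 = 5.798; the largest integer n is 5.

5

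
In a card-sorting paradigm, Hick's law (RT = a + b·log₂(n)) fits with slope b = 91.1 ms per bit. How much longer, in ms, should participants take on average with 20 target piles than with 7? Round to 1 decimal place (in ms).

138.0 ms

The intercept a cancels: ΔRT = b·(log₂ n₂ − log₂ n₁) = b·log₂(n₂/n₁).
log₂(20) − log₂(7) = 4.3219 − 2.8074 = 1.5146.
ΔRT = 91.1 × 1.5146 = 137.978 ms.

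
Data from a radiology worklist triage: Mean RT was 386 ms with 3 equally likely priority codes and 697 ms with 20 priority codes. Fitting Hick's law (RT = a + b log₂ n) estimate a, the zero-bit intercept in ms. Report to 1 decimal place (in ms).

205.9 ms

Slope: b = (697 − 386) / (log₂ 20 − log₂ 3) = 311/2.7370 = 113.629 ms/bit.
Intercept: a = 386 − 113.629·log₂(3) = 205.902 ms.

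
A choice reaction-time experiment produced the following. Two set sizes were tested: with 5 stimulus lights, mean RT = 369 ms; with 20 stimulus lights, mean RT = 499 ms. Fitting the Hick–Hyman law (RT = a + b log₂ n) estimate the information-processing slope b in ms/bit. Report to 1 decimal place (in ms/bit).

65.0 ms/bit

Slope: b = (499 − 369) / (log₂ 20 − log₂ 5) = 130/2.0000 = 65.000 ms/bit.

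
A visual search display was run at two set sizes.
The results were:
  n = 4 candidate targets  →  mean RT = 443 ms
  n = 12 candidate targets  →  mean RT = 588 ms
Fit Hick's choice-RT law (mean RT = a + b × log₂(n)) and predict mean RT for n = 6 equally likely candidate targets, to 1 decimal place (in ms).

Solve the two-equation system in a and b:
  b = (588 − 443) / (log₂ 12 − log₂ 4) = 145 / (3.5850 − 2) = 91.485 ms/bit
  a = 443 − 91.485 × 2 = 260.030 ms
Then RT(6) = 260.030 + 91.485 × log₂ 6 = 260.030 + 91.485 × 2.5850 ≈ 496.515 ms.

496.5 ms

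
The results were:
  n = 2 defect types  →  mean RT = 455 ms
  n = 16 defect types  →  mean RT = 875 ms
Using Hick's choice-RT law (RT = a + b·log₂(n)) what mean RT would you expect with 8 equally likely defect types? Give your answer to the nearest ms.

735 ms

Fit slope and intercept:
  b = (875 − 455) / (log₂ 16 − log₂ 2) = 420 / (4 − 1) = 140 ms/bit
  a = 455 − 140 × 1 = 315 ms
Then RT(8) = 315 + 140 × log₂ 8 = 315 + 140 × 3 ≈ 735.000 ms.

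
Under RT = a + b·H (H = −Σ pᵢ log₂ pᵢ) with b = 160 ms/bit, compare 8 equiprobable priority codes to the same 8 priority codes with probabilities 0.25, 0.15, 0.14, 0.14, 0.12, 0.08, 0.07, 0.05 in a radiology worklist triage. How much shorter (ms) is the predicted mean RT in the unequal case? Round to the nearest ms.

24 ms

Equiprobable entropy H₀ = log₂ 8 = 3.0000 bits.
Skewed entropy H = −Σ pᵢ log₂ pᵢ = 2.8480 bits.
ΔRT = b·(H₀ − H) = 160 × 0.1520 = 24.32 ms.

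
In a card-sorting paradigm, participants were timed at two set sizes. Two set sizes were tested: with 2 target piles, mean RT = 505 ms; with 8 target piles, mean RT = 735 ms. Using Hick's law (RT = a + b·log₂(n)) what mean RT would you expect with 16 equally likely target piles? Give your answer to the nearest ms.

850 ms

Solve the two-equation system in a and b:
  b = (735 − 505) / (log₂ 8 − log₂ 2) = 230 / (3 − 1) = 115 ms/bit
  a = 505 − 115 × 1 = 390 ms
Then RT(16) = 390 + 115 × log₂ 16 = 390 + 115 × 4 ≈ 850.000 ms.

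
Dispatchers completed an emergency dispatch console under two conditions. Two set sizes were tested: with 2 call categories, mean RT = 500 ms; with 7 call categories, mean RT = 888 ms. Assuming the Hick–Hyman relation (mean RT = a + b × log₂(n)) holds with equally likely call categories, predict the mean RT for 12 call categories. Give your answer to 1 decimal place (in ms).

With log₂ n on the abscissa the relation is linear; from the two conditions:
  b = (888 − 500) / (log₂ 7 − log₂ 2) = 388 / (2.8074 − 1) = 214.678 ms/bit
  a = 500 − 214.678 × 1 = 285.322 ms
Then RT(12) = 285.322 + 214.678 × log₂ 12 = 285.322 + 214.678 × 3.5850 ≈ 1054.936 ms.

1054.9 ms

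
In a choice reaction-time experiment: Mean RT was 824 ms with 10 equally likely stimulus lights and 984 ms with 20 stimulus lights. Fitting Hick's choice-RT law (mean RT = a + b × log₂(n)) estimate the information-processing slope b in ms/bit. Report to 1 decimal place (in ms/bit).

Slope: b = (984 − 824) / (log₂ 20 − log₂ 10) = 160/1.0000 = 160.000 ms/bit.

160.0 ms/bit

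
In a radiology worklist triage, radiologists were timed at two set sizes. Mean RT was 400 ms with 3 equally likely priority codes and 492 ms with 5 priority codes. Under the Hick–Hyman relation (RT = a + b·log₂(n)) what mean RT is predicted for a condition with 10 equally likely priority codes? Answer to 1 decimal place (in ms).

616.8 ms

Solve the two-equation system in a and b:
  b = (492 − 400) / (log₂ 5 − log₂ 3) = 92 / (2.3219 − 1.5850) = 124.836 ms/bit
  a = 400 − 124.836 × 1.5850 = 202.139 ms
Then RT(10) = 202.139 + 124.836 × log₂ 10 = 202.139 + 124.836 × 3.3219 ≈ 616.836 ms.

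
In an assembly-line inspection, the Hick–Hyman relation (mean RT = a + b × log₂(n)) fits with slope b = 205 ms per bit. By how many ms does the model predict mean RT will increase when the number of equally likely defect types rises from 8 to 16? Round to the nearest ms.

The intercept a cancels: ΔRT = b·(log₂ n₂ − log₂ n₁) = b·log₂(n₂/n₁).
log₂(16) − log₂(8) = log₂(16/8) = log₂(2) = 1.
ΔRT = 205 × 1.0000 = 205.000 ms.

205 ms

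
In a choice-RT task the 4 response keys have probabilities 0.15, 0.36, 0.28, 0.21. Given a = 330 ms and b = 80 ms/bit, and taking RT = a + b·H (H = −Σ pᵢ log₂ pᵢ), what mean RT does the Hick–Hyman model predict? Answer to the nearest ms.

H = 0.15·log₂(1/0.15) + 0.36·log₂(1/0.36) + 0.28·log₂(1/0.28) + 0.21·log₂(1/0.21) = 1.9282 bits.
RT = 330 + 80 × 1.9282 = 484.26 ms.

484 ms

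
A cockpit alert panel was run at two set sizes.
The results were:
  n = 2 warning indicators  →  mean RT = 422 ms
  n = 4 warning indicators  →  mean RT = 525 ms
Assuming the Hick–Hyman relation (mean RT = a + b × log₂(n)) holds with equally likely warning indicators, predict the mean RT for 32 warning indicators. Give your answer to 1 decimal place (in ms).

Fit slope and intercept:
  b = (525 − 422) / (log₂ 4 − log₂ 2) = 103 / (2 − 1) = 103.000 ms/bit
  a = 422 − 103.000 × 1 = 319.000 ms
Then RT(32) = 319.000 + 103.000 × log₂ 32 = 319.000 + 103.000 × 5 ≈ 834.000 ms.

834.0 ms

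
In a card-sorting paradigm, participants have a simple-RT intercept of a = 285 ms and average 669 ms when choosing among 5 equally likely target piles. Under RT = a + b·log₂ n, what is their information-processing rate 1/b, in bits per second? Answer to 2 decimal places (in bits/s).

b = (669 − 285)/log₂ 5 = 384/2.3219 = 165.380 ms per bit = 0.16538 s/bit; the reciprocal is 6.047 bits/s.

6.05 bits/s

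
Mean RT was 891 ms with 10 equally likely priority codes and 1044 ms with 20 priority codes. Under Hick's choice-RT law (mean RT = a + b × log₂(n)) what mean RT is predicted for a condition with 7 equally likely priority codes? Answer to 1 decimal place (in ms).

812.3 ms

RT is linear in log₂ n, so two points fix the line:
  b = (1044 − 891) / (log₂ 20 − log₂ 10) = 153 / (4.3219 − 3.3219) = 153.000 ms/bit
  a = 891 − 153.000 × 3.3219 = 382.745 ms
Then RT(7) = 382.745 + 153.000 × log₂ 7 = 382.745 + 153.000 × 2.8074 ≈ 812.270 ms.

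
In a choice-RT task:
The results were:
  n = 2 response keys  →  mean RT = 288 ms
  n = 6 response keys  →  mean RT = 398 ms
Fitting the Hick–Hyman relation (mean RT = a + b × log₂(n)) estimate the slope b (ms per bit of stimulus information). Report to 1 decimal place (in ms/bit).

69.4 ms/bit

The slope on a log₂ axis is (398 − 288) / (2.5850 − 1) = 69.402 ms/bit.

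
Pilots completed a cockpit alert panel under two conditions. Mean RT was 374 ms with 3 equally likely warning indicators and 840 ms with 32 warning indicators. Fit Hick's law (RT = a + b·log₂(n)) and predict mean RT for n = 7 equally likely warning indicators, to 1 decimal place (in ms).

With log₂ n on the abscissa the relation is linear; from the two conditions:
  b = (840 − 374) / (log₂ 32 − log₂ 3) = 466 / (5 − 1.5850) = 136.455 ms/bit
  a = 374 − 136.455 × 1.5850 = 157.723 ms
Then RT(7) = 157.723 + 136.455 × log₂ 7 = 157.723 + 136.455 × 2.8074 ≈ 540.802 ms.

540.8 ms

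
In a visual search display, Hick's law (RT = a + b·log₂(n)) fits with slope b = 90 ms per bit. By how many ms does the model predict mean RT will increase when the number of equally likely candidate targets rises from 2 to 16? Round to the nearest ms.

Only the slope matters, since a is common to both: ΔRT = b·log₂(n₂/n₁).
log₂(16) − log₂(2) = log₂(16/2) = log₂(8) = 3.
ΔRT = 90 × 3.0000 = 270.000 ms.

270 ms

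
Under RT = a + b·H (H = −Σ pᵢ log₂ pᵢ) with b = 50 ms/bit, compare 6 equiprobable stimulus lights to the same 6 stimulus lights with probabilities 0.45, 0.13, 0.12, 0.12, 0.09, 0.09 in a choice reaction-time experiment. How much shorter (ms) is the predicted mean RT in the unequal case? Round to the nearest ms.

16 ms

Equiprobable entropy H₀ = log₂ 6 = 2.5850 bits.
Skewed entropy H = −Σ pᵢ log₂ pᵢ = 2.2605 bits.
ΔRT = b·(H₀ − H) = 50 × 0.3245 = 16.22 ms.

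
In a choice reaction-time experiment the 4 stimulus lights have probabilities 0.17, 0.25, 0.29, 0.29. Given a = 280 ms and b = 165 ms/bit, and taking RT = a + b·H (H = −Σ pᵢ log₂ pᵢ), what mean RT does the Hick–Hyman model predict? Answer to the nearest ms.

605 ms

H = 0.17·log₂(1/0.17) + 0.25·log₂(1/0.25) + 0.29·log₂(1/0.29) + 0.29·log₂(1/0.29) = 1.9704 bits.
RT = 280 + 165 × 1.9704 = 605.12 ms.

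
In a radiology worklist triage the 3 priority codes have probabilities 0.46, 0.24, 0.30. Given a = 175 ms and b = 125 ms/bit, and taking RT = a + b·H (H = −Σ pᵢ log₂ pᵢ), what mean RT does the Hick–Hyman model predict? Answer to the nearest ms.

366 ms

Entropy contributions −pᵢ log₂ pᵢ: 0.5153, 0.4941, 0.5211; sum H = 1.5306 bits.
RT = a + bH = 175 + 125·1.5306 = 366.32 ms.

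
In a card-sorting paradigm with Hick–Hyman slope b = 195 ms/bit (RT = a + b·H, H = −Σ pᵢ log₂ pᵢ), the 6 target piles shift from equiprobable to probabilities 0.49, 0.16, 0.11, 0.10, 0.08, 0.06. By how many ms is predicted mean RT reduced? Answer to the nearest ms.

The RT saving is b·ΔH. Equiprobable H₀ = log₂(6) = 2.5850 bits; with the given probabilities H = 2.1448 bits.
b·(H₀ − H) = 195 × (2.5850 − 2.1448) = 85.83 ms.

86 ms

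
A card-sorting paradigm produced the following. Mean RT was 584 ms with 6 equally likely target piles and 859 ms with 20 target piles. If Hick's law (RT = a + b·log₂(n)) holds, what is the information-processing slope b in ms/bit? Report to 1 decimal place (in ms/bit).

Slope: b = (859 − 584) / (log₂ 20 − log₂ 6) = 275/1.7370 = 158.322 ms/bit.

158.3 ms/bit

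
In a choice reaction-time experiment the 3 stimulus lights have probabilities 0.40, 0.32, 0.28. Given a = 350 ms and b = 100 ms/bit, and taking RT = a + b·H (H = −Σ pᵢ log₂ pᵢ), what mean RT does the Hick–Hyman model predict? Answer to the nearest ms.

507 ms

Entropy contributions −pᵢ log₂ pᵢ: 0.5288, 0.5260, 0.5142; sum H = 1.5690 bits.
RT = a + bH = 350 + 100·1.5690 = 506.90 ms.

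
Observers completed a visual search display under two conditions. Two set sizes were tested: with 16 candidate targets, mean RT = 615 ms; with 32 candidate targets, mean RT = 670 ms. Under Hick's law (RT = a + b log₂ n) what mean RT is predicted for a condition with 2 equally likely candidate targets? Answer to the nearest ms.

RT is linear in log₂ n, so two points fix the line:
  b = (670 − 615) / (log₂ 32 − log₂ 16) = 55 / (5 − 4) = 55 ms/bit
  a = 615 − 55 × 4 = 395 ms
Then RT(2) = 395 + 55 × log₂ 2 = 395 + 55 × 1 ≈ 450.000 ms.

450 ms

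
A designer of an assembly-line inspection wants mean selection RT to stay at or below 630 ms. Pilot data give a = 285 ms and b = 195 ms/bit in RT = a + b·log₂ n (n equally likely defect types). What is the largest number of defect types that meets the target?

3

Set 285 + 195·log₂ n ≤ 630 → log₂ n ≤ (630 − 285)/195 = 1.7692.
So n ≤ 2^1.7692 = 3.409; the largest integer n is 3.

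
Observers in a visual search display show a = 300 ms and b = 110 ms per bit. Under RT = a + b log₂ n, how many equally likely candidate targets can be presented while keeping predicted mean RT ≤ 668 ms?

10

110·log₂ n ≤ 668 − 300 = 368, giving log₂ n ≤ 3.3455 and n ≤ 10.164. The largest whole number is 10.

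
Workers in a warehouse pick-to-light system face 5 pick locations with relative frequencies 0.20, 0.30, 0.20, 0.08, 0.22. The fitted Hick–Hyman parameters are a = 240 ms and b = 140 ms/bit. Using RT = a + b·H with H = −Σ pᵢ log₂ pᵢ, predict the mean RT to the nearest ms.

H = 0.20·log₂(1/0.20) + 0.30·log₂(1/0.30) + 0.20·log₂(1/0.20) + 0.08·log₂(1/0.08) + 0.22·log₂(1/0.22) = 2.2219 bits.
RT = 240 + 140 × 2.2219 = 551.07 ms.

551 ms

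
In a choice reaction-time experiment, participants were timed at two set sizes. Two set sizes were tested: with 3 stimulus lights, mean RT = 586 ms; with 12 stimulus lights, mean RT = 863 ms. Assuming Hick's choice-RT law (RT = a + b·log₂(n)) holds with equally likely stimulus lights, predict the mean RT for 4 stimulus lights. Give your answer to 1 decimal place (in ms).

643.5 ms

Fit slope and intercept:
  b = (863 − 586) / (log₂ 12 − log₂ 3) = 277 / (3.5850 − 1.5850) = 138.500 ms/bit
  a = 586 − 138.500 × 1.5850 = 366.483 ms
Then RT(4) = 366.483 + 138.500 × log₂ 4 = 366.483 + 138.500 × 2 ≈ 643.483 ms.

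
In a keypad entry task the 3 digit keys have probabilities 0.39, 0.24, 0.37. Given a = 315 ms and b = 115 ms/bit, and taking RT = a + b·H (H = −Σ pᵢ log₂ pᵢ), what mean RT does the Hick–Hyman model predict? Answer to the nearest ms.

Entropy contributions −pᵢ log₂ pᵢ: 0.5298, 0.4941, 0.5307; sum H = 1.5547 bits.
RT = a + bH = 315 + 115·1.5547 = 493.79 ms.

494 ms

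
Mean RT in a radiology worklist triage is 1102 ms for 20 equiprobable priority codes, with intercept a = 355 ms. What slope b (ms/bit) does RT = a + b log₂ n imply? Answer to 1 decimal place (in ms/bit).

b = (1102 − 355) / log₂(20) = 747 / 4.3219 = 172.840 ms/bit.

172.8 ms/bit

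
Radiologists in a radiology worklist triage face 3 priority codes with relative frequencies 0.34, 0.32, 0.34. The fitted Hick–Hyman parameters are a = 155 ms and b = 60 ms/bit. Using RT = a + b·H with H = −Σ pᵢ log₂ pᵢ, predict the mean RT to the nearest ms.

250 ms

H = 0.34·log₂(1/0.34) + 0.32·log₂(1/0.32) + 0.34·log₂(1/0.34) = 1.5844 bits.
RT = 155 + 60 × 1.5844 = 250.06 ms.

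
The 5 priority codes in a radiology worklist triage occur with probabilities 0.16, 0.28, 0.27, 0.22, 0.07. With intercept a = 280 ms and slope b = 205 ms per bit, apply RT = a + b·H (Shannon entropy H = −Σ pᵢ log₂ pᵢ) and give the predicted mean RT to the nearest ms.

Entropy contributions −pᵢ log₂ pᵢ: 0.4230, 0.5142, 0.5100, 0.4806, 0.2686; sum H = 2.1964 bits.
RT = a + bH = 280 + 205·2.1964 = 730.26 ms.

730 ms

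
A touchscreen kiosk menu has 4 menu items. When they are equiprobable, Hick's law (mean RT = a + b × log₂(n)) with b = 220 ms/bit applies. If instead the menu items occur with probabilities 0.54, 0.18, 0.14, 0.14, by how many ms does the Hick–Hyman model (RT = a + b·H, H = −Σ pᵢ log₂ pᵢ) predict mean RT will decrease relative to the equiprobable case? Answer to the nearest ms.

62 ms

Equiprobable entropy H₀ = log₂ 4 = 2.0000 bits.
Skewed entropy H = −Σ pᵢ log₂ pᵢ = 1.7196 bits.
ΔRT = b·(H₀ − H) = 220 × 0.2804 = 61.69 ms.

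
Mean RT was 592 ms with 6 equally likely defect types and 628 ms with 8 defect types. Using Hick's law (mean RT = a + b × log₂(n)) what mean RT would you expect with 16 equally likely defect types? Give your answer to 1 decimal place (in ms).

714.7 ms

Solve the two-equation system in a and b:
  b = (628 − 592) / (log₂ 8 − log₂ 6) = 36 / (3 − 2.5850) = 86.739 ms/bit
  a = 592 − 86.739 × 2.5850 = 367.783 ms
Then RT(16) = 367.783 + 86.739 × log₂ 16 = 367.783 + 86.739 × 4 ≈ 714.739 ms.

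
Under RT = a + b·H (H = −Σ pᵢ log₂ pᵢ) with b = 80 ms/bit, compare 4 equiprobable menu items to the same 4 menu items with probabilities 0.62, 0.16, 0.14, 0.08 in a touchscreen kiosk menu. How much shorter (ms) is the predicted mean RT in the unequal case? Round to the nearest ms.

Equiprobable entropy H₀ = log₂ 4 = 2.0000 bits.
Skewed entropy H = −Σ pᵢ log₂ pᵢ = 1.5392 bits.
ΔRT = b·(H₀ − H) = 80 × 0.4608 = 36.86 ms.

37 ms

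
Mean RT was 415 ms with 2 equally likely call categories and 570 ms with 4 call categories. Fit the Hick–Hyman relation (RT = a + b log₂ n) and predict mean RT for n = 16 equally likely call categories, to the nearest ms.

Fit slope and intercept:
  b = (570 − 415) / (log₂ 4 − log₂ 2) = 155 / (2 − 1) = 155 ms/bit
  a = 415 − 155 × 1 = 260 ms
Then RT(16) = 260 + 155 × log₂ 16 = 260 + 155 × 4 ≈ 880.000 ms.

880 ms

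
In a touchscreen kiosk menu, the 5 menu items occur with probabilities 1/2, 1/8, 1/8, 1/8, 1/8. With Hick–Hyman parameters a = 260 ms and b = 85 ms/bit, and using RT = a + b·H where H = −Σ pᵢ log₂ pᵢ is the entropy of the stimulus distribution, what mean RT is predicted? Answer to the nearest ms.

430 ms

H = −Σ pᵢ log₂ pᵢ = 0.5·1 + 0.125·3 + 0.125·3 + 0.125·3 + 0.125·3 = 2.000 bits.
RT = 260 + 85 × 2.000 = 430.00 ms.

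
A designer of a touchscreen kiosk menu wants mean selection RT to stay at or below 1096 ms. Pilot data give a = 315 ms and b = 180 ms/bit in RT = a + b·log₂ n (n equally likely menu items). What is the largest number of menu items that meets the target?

20

180·log₂ n ≤ 1096 − 315 = 781, giving log₂ n ≤ 4.3389 and n ≤ 20.237. The largest whole number is 20.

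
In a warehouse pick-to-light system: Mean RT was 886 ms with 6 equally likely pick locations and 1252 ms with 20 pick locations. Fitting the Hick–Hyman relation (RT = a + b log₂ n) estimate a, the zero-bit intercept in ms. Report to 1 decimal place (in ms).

Slope: b = (1252 − 886) / (log₂ 20 − log₂ 6) = 366/1.7370 = 210.712 ms/bit.
Intercept: a = 886 − 210.712·log₂(6) = 341.317 ms.

341.3 ms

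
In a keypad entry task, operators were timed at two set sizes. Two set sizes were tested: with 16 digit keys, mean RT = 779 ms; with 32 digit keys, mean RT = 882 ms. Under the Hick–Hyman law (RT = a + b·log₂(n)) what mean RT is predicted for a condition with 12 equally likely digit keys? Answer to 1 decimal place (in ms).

736.3 ms

With log₂ n on the abscissa the relation is linear; from the two conditions:
  b = (882 − 779) / (log₂ 32 − log₂ 16) = 103 / (5 − 4) = 103.000 ms/bit
  a = 779 − 103.000 × 4 = 367.000 ms
Then RT(12) = 367.000 + 103.000 × log₂ 12 = 367.000 + 103.000 × 3.5850 ≈ 736.251 ms.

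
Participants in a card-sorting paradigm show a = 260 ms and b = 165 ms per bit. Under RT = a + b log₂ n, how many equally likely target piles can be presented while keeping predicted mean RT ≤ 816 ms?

10

Information budget: (816 − 260)/165 = 3.3697 bits, so n ≤ 2^3.3697 = 10.337 → at most 10.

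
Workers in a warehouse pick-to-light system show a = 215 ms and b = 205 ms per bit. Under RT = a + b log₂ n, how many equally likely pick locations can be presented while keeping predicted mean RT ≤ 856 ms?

205·log₂ n ≤ 856 − 215 = 641, giving log₂ n ≤ 3.1268 and n ≤ 8.735. The largest whole number is 8.

8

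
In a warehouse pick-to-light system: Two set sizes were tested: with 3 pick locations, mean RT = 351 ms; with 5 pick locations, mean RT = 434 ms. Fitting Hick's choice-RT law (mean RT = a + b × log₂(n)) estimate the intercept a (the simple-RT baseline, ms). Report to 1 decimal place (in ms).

b = (RT₂ − RT₁)/(log₂ n₂ − log₂ n₁) = (434 − 351)/(2.3219 − 1.5850) = 112.624 ms/bit.
Intercept: a = 351 − 112.624·log₂(3) = 172.495 ms.

172.5 ms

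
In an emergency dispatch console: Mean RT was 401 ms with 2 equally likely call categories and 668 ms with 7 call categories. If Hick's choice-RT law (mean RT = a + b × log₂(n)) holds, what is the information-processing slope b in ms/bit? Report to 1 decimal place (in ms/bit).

147.7 ms/bit

b = (RT₂ − RT₁)/(log₂ n₂ − log₂ n₁) = (668 − 401)/(2.8074 − 1) = 147.730 ms/bit.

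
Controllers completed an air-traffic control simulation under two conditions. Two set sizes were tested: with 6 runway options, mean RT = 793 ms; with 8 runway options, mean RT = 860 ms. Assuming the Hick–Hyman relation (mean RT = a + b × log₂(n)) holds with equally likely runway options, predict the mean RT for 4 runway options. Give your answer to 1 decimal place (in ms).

698.6 ms

RT is linear in log₂ n, so two points fix the line:
  b = (860 − 793) / (log₂ 8 − log₂ 6) = 67 / (3 − 2.5850) = 161.431 ms/bit
  a = 793 − 161.431 × 2.5850 = 375.706 ms
Then RT(4) = 375.706 + 161.431 × log₂ 4 = 375.706 + 161.431 × 2 ≈ 698.569 ms.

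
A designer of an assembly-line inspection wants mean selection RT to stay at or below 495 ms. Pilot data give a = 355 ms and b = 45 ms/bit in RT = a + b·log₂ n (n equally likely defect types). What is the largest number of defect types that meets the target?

Information budget: (495 − 355)/45 = 3.1111 bits, so n ≤ 2^3.1111 = 8.640 → at most 8.

8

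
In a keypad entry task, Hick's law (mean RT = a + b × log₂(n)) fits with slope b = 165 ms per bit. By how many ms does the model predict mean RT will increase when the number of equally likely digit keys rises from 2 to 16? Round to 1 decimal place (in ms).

495.0 ms

ΔRT = (a + b log₂ n₂) − (a + b log₂ n₁) = b·(log₂ n₂ − log₂ n₁).
log₂(16) − log₂(2) = log₂(16/2) = log₂(8) = 3.
ΔRT = 165 × 3.0000 = 495.000 ms.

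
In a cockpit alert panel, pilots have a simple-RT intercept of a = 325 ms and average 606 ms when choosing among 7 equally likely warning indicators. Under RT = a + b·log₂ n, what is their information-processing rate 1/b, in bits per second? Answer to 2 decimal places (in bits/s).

9.99 bits/s

Choice component = 606 − 325 = 281 ms over log₂(7) = 2.8074 bits.
b = 281 / 2.8074 = 100.094 ms/bit, so 1/b = 9.991 bits/s.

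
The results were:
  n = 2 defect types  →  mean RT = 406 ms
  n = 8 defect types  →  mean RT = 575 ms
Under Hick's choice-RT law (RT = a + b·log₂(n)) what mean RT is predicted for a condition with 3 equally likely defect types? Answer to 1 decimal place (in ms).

455.4 ms

RT is linear in log₂ n, so two points fix the line:
  b = (575 − 406) / (log₂ 8 − log₂ 2) = 169 / (3 − 1) = 84.500 ms/bit
  a = 406 − 84.500 × 1 = 321.500 ms
Then RT(3) = 321.500 + 84.500 × log₂ 3 = 321.500 + 84.500 × 1.5850 ≈ 455.429 ms.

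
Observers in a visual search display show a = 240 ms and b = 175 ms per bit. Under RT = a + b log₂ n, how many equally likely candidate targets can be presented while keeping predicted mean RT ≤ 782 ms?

175·log₂ n ≤ 782 − 240 = 542, giving log₂ n ≤ 3.0971 and n ≤ 8.557. The largest whole number is 8.

8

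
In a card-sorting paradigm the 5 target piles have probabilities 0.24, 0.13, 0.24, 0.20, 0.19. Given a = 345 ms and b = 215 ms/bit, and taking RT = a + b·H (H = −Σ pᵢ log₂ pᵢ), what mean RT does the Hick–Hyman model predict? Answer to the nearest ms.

837 ms

Entropy contributions −pᵢ log₂ pᵢ: 0.4941, 0.3826, 0.4941, 0.4644, 0.4552; sum H = 2.2905 bits.
RT = a + bH = 345 + 215·2.2905 = 837.46 ms.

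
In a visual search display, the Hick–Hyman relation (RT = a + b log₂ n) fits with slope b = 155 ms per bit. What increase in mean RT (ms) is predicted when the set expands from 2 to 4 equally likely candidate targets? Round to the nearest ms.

Only the slope matters, since a is common to both: ΔRT = b·log₂(n₂/n₁).
log₂(4) − log₂(2) = log₂(4/2) = log₂(2) = 1.
ΔRT = 155 × 1.0000 = 155.000 ms.

155 ms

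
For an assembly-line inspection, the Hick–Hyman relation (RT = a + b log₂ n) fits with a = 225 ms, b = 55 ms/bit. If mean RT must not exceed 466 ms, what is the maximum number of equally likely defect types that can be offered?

20

Set 225 + 55·log₂ n ≤ 466 → log₂ n ≤ (466 − 225)/55 = 4.3818.
So n ≤ 2^4.3818 = 20.848; the largest integer n is 20.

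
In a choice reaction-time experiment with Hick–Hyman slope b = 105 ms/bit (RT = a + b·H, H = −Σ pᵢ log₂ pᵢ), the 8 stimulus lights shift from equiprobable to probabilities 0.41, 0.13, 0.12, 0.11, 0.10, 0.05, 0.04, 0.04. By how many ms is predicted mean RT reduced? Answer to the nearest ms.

Equiprobable entropy H₀ = log₂ 8 = 3.0000 bits.
Skewed entropy H = −Σ pᵢ log₂ pᵢ = 2.5472 bits.
ΔRT = b·(H₀ − H) = 105 × 0.4528 = 47.55 ms.

48 ms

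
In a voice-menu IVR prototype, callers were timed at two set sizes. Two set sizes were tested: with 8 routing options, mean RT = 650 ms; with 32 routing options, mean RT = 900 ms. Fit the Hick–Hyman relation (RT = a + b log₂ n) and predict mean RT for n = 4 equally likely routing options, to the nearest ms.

With log₂ n on the abscissa the relation is linear; from the two conditions:
  b = (900 − 650) / (log₂ 32 − log₂ 8) = 250 / (5 − 3) = 125 ms/bit
  a = 650 − 125 × 3 = 275 ms
Then RT(4) = 275 + 125 × log₂ 4 = 275 + 125 × 2 ≈ 525.000 ms.

525 ms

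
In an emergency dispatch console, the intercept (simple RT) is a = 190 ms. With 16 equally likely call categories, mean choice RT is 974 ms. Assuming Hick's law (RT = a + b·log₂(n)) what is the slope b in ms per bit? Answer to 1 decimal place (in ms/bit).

16 alternatives carry log₂ 16 = 4 bits; the choice cost is 974 − 190 = 784 ms, so b = 784/4 = 196.000 ms/bit.

196.0 ms/bit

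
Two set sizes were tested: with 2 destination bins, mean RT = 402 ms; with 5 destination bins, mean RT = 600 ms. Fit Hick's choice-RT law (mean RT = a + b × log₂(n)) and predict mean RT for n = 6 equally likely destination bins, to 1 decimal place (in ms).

Fit slope and intercept:
  b = (600 − 402) / (log₂ 5 − log₂ 2) = 198 / (2.3219 − 1) = 149.781 ms/bit
  a = 402 − 149.781 × 1 = 252.219 ms
Then RT(6) = 252.219 + 149.781 × log₂ 6 = 252.219 + 149.781 × 2.5850 ≈ 639.398 ms.

639.4 ms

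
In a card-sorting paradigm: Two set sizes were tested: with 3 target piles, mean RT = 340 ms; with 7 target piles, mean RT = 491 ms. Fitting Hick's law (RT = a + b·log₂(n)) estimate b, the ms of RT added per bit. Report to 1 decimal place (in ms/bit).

The slope on a log₂ axis is (491 − 340) / (2.8074 − 1.5850) = 123.528 ms/bit.

123.5 ms/bit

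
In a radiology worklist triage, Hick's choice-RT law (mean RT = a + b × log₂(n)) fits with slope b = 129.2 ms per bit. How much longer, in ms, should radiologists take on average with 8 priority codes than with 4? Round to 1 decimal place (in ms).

129.2 ms

The intercept a cancels: ΔRT = b·(log₂ n₂ − log₂ n₁) = b·log₂(n₂/n₁).
log₂(8) − log₂(4) = log₂(8/4) = log₂(2) = 1.
ΔRT = 129.2 × 1.0000 = 129.200 ms.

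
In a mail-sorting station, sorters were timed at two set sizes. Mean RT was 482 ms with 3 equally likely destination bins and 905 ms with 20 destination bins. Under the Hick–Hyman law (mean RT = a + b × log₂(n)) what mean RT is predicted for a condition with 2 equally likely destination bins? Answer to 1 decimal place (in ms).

391.6 ms

RT is linear in log₂ n, so two points fix the line:
  b = (905 − 482) / (log₂ 20 − log₂ 3) = 423 / (4.3219 − 1.5850) = 154.551 ms/bit
  a = 482 − 154.551 × 1.5850 = 237.043 ms
Then RT(2) = 237.043 + 154.551 × log₂ 2 = 237.043 + 154.551 × 1 ≈ 391.594 ms.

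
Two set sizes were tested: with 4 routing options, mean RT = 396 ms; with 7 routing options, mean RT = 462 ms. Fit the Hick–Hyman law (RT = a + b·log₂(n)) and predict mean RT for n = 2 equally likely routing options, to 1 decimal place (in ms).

With log₂ n on the abscissa the relation is linear; from the two conditions:
  b = (462 − 396) / (log₂ 7 − log₂ 4) = 66 / (2.8074 − 2) = 81.748 ms/bit
  a = 396 − 81.748 × 2 = 232.503 ms
Then RT(2) = 232.503 + 81.748 × log₂ 2 = 232.503 + 81.748 × 1 ≈ 314.252 ms.

314.3 ms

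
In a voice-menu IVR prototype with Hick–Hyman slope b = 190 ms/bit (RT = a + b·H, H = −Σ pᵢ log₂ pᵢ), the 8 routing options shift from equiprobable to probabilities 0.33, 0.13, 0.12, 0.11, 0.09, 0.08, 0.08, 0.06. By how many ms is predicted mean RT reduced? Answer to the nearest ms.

Equiprobable entropy H₀ = log₂ 8 = 3.0000 bits.
Skewed entropy H = −Σ pᵢ log₂ pᵢ = 2.7670 bits.
ΔRT = b·(H₀ − H) = 190 × 0.2330 = 44.27 ms.

44 ms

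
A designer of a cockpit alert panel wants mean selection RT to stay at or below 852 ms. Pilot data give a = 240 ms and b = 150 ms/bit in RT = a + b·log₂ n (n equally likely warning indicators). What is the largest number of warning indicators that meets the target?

Set 240 + 150·log₂ n ≤ 852 → log₂ n ≤ (852 − 240)/150 = 4.0800.
So n ≤ 2^4.0800 = 16.912; the largest integer n is 16.

16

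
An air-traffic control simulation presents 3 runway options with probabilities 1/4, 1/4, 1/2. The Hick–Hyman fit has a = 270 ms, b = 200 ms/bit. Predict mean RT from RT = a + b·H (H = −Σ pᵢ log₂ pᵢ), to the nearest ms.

H = −Σ pᵢ log₂ pᵢ = 0.25·2 + 0.25·2 + 0.5·1 = 1.500 bits.
RT = 270 + 200 × 1.500 = 570.00 ms.

570 ms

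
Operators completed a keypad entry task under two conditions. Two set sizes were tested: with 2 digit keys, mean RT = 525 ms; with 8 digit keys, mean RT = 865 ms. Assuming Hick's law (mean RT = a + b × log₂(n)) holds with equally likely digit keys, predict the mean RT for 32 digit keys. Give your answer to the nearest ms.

1205 ms

Solve the two-equation system in a and b:
  b = (865 − 525) / (log₂ 8 − log₂ 2) = 340 / (3 − 1) = 170 ms/bit
  a = 525 − 170 × 1 = 355 ms
Then RT(32) = 355 + 170 × log₂ 32 = 355 + 170 × 5 ≈ 1205.000 ms.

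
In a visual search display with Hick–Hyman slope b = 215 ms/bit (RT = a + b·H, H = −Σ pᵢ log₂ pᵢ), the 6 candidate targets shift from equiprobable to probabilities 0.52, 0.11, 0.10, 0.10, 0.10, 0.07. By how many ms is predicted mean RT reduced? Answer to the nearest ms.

103 ms

Equiprobable entropy H₀ = log₂ 6 = 2.5850 bits.
Skewed entropy H = −Σ pᵢ log₂ pᵢ = 2.1060 bits.
ΔRT = b·(H₀ − H) = 215 × 0.4790 = 102.98 ms.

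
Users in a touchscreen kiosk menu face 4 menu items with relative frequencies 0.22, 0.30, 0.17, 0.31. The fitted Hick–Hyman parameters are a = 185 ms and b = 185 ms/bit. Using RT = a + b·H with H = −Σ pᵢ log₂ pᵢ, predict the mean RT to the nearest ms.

548 ms

Entropy contributions −pᵢ log₂ pᵢ: 0.4806, 0.5211, 0.4346, 0.5238; sum H = 1.9600 bits.
RT = a + bH = 185 + 185·1.9600 = 547.61 ms.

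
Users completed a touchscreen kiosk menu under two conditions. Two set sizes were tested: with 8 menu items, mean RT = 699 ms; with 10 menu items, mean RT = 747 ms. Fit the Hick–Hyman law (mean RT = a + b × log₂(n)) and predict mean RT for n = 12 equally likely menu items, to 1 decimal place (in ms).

Fit slope and intercept:
  b = (747 − 699) / (log₂ 10 − log₂ 8) = 48 / (3.3219 − 3) = 149.102 ms/bit
  a = 699 − 149.102 × 3 = 251.695 ms
Then RT(12) = 251.695 + 149.102 × log₂ 12 = 251.695 + 149.102 × 3.5850 ≈ 786.219 ms.

786.2 ms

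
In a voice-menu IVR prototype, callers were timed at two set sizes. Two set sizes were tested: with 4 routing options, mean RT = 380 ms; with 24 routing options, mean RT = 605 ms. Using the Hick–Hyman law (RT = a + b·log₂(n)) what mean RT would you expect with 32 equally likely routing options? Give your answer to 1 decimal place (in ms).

641.1 ms

RT is linear in log₂ n, so two points fix the line:
  b = (605 − 380) / (log₂ 24 − log₂ 4) = 225 / (4.5850 − 2) = 87.042 ms/bit
  a = 380 − 87.042 × 2 = 205.916 ms
Then RT(32) = 205.916 + 87.042 × log₂ 32 = 205.916 + 87.042 × 5 ≈ 641.126 ms.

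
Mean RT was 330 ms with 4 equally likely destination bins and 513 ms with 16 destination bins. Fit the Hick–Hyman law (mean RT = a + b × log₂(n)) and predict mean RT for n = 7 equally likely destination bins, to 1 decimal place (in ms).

403.9 ms

Fit slope and intercept:
  b = (513 − 330) / (log₂ 16 − log₂ 4) = 183 / (4 − 2) = 91.500 ms/bit
  a = 330 − 91.500 × 2 = 147.000 ms
Then RT(7) = 147.000 + 91.500 × log₂ 7 = 147.000 + 91.500 × 2.8074 ≈ 403.873 ms.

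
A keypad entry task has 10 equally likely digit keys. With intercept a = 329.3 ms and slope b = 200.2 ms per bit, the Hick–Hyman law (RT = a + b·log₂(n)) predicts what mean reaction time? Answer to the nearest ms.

log₂(10) = 3.3219 bits, so RT = 329.3 + 200.2 × 3.3219 ≈ 994.350 ms.

994 ms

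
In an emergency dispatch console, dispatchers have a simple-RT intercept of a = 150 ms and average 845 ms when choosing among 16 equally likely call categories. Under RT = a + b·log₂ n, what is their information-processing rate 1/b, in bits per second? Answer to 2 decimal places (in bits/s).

Choice component = 845 − 150 = 695 ms over log₂(16) = 4 bits.
b = 695 / 4 = 173.750 ms/bit, so 1/b = 5.755 bits/s.

5.76 bits/s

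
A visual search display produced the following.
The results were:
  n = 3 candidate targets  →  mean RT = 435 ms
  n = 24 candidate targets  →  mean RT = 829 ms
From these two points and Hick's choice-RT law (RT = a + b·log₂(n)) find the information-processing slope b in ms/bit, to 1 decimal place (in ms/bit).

131.3 ms/bit

b = (RT₂ − RT₁)/(log₂ n₂ − log₂ n₁) = (829 − 435)/(4.5850 − 1.5850) = 131.333 ms/bit.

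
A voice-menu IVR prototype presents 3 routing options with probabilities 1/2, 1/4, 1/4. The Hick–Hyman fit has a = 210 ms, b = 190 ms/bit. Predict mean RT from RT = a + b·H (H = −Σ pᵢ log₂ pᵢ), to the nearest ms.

495 ms

H = −Σ pᵢ log₂ pᵢ = 0.5·1 + 0.25·2 + 0.25·2 = 1.500 bits.
RT = 210 + 190 × 1.500 = 495.00 ms.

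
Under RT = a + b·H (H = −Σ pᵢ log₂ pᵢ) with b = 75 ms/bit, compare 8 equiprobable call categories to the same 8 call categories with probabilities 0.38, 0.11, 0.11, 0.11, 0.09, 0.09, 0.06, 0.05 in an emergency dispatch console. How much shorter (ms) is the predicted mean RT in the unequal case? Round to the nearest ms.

Equiprobable entropy H₀ = log₂ 8 = 3.0000 bits.
Skewed entropy H = −Σ pᵢ log₂ pᵢ = 2.6663 bits.
ΔRT = b·(H₀ − H) = 75 × 0.3337 = 25.03 ms.

25 ms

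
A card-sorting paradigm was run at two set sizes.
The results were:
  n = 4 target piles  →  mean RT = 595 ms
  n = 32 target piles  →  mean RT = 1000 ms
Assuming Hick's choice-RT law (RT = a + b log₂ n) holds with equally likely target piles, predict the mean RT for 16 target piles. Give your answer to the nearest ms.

865 ms

Solve the two-equation system in a and b:
  b = (1000 − 595) / (log₂ 32 − log₂ 4) = 405 / (5 − 2) = 135 ms/bit
  a = 595 − 135 × 2 = 325 ms
Then RT(16) = 325 + 135 × log₂ 16 = 325 + 135 × 4 ≈ 865.000 ms.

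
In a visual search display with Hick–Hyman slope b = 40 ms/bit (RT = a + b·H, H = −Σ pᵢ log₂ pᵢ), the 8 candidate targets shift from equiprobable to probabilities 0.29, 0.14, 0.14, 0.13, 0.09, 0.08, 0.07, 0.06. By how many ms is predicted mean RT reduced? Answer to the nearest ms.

8 ms

Equiprobable entropy H₀ = log₂ 8 = 3.0000 bits.
Skewed entropy H = −Σ pᵢ log₂ pᵢ = 2.8110 bits.
ΔRT = b·(H₀ − H) = 40 × 0.1890 = 7.56 ms.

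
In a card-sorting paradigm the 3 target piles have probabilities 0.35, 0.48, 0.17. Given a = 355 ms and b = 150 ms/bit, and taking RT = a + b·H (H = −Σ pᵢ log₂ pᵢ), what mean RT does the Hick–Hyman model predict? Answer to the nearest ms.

H = 0.35·log₂(1/0.35) + 0.48·log₂(1/0.48) + 0.17·log₂(1/0.17) = 1.4730 bits.
RT = 355 + 150 × 1.4730 = 575.94 ms.

576 ms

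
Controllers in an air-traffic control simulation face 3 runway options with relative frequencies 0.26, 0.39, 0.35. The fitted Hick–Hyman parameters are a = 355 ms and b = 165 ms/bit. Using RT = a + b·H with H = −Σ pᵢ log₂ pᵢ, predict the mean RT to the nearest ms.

613 ms

Entropy contributions −pᵢ log₂ pᵢ: 0.5053, 0.5298, 0.5301; sum H = 1.5652 bits.
RT = a + bH = 355 + 165·1.5652 = 613.26 ms.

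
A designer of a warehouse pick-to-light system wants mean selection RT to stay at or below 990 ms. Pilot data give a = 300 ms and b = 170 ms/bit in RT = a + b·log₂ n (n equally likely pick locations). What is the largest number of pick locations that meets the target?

16

Set 300 + 170·log₂ n ≤ 990 → log₂ n ≤ (990 − 300)/170 = 4.0588.
So n ≤ 2^4.0588 = 16.666; the largest integer n is 16.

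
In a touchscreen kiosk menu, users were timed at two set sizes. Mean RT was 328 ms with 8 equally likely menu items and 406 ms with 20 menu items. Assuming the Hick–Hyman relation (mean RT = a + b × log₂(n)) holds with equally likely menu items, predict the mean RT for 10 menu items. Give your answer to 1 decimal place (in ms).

347.0 ms

Fit slope and intercept:
  b = (406 − 328) / (log₂ 20 − log₂ 8) = 78 / (4.3219 − 3) = 59.005 ms/bit
  a = 328 − 59.005 × 3 = 150.986 ms
Then RT(10) = 150.986 + 59.005 × log₂ 10 = 150.986 + 59.005 × 3.3219 ≈ 346.995 ms.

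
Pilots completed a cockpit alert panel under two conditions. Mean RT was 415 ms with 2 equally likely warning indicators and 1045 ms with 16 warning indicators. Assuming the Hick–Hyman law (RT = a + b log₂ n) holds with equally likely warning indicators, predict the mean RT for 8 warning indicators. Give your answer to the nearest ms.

With log₂ n on the abscissa the relation is linear; from the two conditions:
  b = (1045 − 415) / (log₂ 16 − log₂ 2) = 630 / (4 − 1) = 210 ms/bit
  a = 415 − 210 × 1 = 205 ms
Then RT(8) = 205 + 210 × log₂ 8 = 205 + 210 × 3 ≈ 835.000 ms.

835 ms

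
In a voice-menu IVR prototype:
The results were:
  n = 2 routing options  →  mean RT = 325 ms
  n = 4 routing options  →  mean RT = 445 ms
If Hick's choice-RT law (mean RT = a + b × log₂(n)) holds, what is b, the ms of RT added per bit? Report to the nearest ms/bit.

120 ms/bit

The slope on a log₂ axis is (445 − 325) / (2 − 1) = 120 ms/bit.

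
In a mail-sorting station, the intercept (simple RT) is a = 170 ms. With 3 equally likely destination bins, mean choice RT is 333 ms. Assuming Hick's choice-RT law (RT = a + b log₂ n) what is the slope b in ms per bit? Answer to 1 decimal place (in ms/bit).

102.8 ms/bit

log₂(3) = 1.5850 bits.
b = (RT − a)/log₂ n = (333 − 170) / 1.5850 = 102.842 ms/bit.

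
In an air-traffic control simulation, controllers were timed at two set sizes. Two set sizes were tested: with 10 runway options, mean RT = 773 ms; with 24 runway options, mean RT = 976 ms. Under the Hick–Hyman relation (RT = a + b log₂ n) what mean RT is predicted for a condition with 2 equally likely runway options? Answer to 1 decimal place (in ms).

399.8 ms

Fit slope and intercept:
  b = (976 − 773) / (log₂ 24 − log₂ 10) = 203 / (4.5850 − 3.3219) = 160.724 ms/bit
  a = 773 − 160.724 × 3.3219 = 239.086 ms
Then RT(2) = 239.086 + 160.724 × log₂ 2 = 239.086 + 160.724 × 1 ≈ 399.810 ms.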